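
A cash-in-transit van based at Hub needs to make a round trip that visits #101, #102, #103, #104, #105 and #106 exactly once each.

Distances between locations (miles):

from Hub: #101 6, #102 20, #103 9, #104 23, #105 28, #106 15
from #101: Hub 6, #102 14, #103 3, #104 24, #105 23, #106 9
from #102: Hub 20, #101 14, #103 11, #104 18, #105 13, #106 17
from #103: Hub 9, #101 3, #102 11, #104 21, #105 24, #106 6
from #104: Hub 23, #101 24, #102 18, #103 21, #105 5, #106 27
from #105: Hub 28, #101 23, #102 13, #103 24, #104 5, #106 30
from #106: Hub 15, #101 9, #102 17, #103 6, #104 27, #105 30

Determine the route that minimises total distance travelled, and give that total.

Shortest round trip = 73 miles.

There are 360 distinct closed tours to check (reversals are equivalent).
Hub → #101 → #102 → #103 → #104 → #105 → #106 → Hub: 6+14+11+21+5+30+15 = 102
Hub → #101 → #102 → #103 → #104 → #106 → #105 → Hub: 6+14+11+21+27+30+28 = 137
Hub → #101 → #102 → #103 → #105 → #104 → #106 → Hub: 6+14+11+24+5+27+15 = 102
Hub → #101 → #102 → #103 → #105 → #106 → #104 → Hub: 6+14+11+24+30+27+23 = 135
Hub → #101 → #102 → #103 → #106 → #104 → #105 → Hub: 6+14+11+6+27+5+28 = 97
Hub → #101 → #102 → #103 → #106 → #105 → #104 → Hub: 6+14+11+6+30+5+23 = 95
Hub → #101 → #102 → #104 → #103 → #105 → #106 → Hub: 6+14+18+21+24+30+15 = 128
Hub → #101 → #102 → #104 → #103 → #106 → #105 → Hub: 6+14+18+21+6+30+28 = 123
… (352 more)
Hub → #101 → #103 → #106 → #102 → #105 → #104 → Hub: 6+3+6+17+13+5+23 = 73  ← best
The minimum is 73.
One optimal route: Hub → #101 → #103 → #106 → #102 → #105 → #104 → Hub (or its reverse).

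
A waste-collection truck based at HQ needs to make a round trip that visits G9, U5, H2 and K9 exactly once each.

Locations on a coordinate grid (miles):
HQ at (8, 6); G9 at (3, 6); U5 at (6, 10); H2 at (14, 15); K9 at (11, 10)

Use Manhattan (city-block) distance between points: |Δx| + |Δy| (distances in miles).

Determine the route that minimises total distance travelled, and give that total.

Shortest round trip = 40 miles.

With 4 stops there are 4!/2 = 12 distinct round trips (a route and its reverse cost the same).
HQ → G9 → U5 → H2 → K9 → HQ: 5+7+13+8+7 = 40
HQ → G9 → U5 → K9 → H2 → HQ: 5+7+5+8+15 = 40
HQ → G9 → H2 → U5 → K9 → HQ: 5+20+13+5+7 = 50
HQ → G9 → H2 → K9 → U5 → HQ: 5+20+8+5+6 = 44
HQ → G9 → K9 → U5 → H2 → HQ: 5+12+5+13+15 = 50
HQ → G9 → K9 → H2 → U5 → HQ: 5+12+8+13+6 = 44
HQ → U5 → G9 → H2 → K9 → HQ: 6+7+20+8+7 = 48
HQ → U5 → G9 → K9 → H2 → HQ: 6+7+12+8+15 = 48
HQ → U5 → H2 → G9 → K9 → HQ: 6+13+20+12+7 = 58
HQ → U5 → K9 → G9 → H2 → HQ: 6+5+12+20+15 = 58
HQ → H2 → G9 → U5 → K9 → HQ: 15+20+7+5+7 = 54
HQ → H2 → U5 → G9 → K9 → HQ: 15+13+7+12+7 = 54
The minimum is 40.
One optimal route: HQ → G9 → U5 → H2 → K9 → HQ (or its reverse).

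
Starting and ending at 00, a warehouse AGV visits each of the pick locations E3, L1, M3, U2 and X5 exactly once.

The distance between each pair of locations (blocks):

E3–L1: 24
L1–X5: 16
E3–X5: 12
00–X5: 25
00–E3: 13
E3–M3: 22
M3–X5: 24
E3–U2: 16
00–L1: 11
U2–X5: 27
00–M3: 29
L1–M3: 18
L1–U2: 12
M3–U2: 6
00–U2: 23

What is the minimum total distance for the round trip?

There are 60 distinct closed tours to check (reversals are equivalent).
00 - E3 - L1 - M3 - U2 - X5 - 00: 13+24+18+6+27+25 = 113
00 - E3 - L1 - M3 - X5 - U2 - 00: 13+24+18+24+27+23 = 129
00 - E3 - L1 - U2 - M3 - X5 - 00: 13+24+12+6+24+25 = 104
00 - E3 - L1 - U2 - X5 - M3 - 00: 13+24+12+27+24+29 = 129
00 - E3 - L1 - X5 - M3 - U2 - 00: 13+24+16+24+6+23 = 106
00 - E3 - L1 - X5 - U2 - M3 - 00: 13+24+16+27+6+29 = 115
00 - E3 - M3 - L1 - U2 - X5 - 00: 13+22+18+12+27+25 = 117
00 - E3 - M3 - L1 - X5 - U2 - 00: 13+22+18+16+27+23 = 119
00 - E3 - M3 - U2 - L1 - X5 - 00: 13+22+6+12+16+25 = 94
00 - E3 - M3 - U2 - X5 - L1 - 00: 13+22+6+27+16+11 = 95
00 - E3 - M3 - X5 - L1 - U2 - 00: 13+22+24+16+12+23 = 110
00 - E3 - M3 - X5 - U2 - L1 - 00: 13+22+24+27+12+11 = 109
00 - E3 - U2 - L1 - M3 - X5 - 00: 13+16+12+18+24+25 = 108
00 - E3 - U2 - L1 - X5 - M3 - 00: 13+16+12+16+24+29 = 110
… (46 more)
00 - E3 - X5 - M3 - U2 - L1 - 00: 13+12+24+6+12+11 = 78  ← best
The minimum is 78.
One optimal route: 00 → E3 → X5 → M3 → U2 → L1 → 00 (or its reverse).

Minimum total distance: 78 blocks.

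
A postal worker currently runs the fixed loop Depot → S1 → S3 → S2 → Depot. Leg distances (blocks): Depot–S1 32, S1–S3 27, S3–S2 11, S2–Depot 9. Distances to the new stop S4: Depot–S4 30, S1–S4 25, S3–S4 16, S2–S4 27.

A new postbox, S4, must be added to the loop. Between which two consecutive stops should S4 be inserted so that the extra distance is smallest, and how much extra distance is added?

Insertion cost between consecutive stops i–j is d(i,S4) + d(S4,j) − d(i,j):
  between Depot and S1: 30 + 25 − 32 = 23
  between S1 and S3: 25 + 16 − 27 = 14
  between S3 and S2: 16 + 27 − 11 = 32
  between S2 and Depot: 27 + 30 − 9 = 48
Cheapest insertion is between S1 and S3, adding 14.
New total = 79 + 14 = 93.

Adding 14 blocks by placing S4 on the S1–S3 leg.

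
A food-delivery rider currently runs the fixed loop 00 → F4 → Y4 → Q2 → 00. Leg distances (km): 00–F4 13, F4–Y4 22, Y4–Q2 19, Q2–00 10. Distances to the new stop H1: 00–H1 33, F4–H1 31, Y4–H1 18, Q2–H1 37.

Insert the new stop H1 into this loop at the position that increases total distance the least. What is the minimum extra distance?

Minimum extra distance: 27 km, inserting H1 between F4 and Y4.

Insertion cost between consecutive stops i–j is d(i,H1) + d(H1,j) − d(i,j):
  between 00 and F4: 33 + 31 − 13 = 51
  between F4 and Y4: 31 + 18 − 22 = 27
  between Y4 and Q2: 18 + 37 − 19 = 36
  between Q2 and 00: 37 + 33 − 10 = 60
Cheapest insertion is between F4 and Y4, adding 27.
New total = 64 + 27 = 91.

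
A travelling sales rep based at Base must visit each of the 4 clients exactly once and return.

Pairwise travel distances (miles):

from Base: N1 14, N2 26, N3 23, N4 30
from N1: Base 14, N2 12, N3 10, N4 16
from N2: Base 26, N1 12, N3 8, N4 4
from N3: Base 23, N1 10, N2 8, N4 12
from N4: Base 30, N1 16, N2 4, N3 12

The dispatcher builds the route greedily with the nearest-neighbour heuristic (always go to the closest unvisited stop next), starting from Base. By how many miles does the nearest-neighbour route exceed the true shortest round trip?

The nearest-neighbour route is 1 miles longer than optimal.

Base: N1=14, N3=23, N2=26, N4=30 ⇒ N1
N1: N3=10, N2=12, N4=16 ⇒ N3
N3: N2=8, N4=12 ⇒ N2
N2: N4=4 ⇒ N4
NN route Base → N1 → N3 → N2 → N4 → Base costs 66.
Optimal: Base → N1 → N2 → N4 → N3 → Base costs 65 (by enumerating all 12 distinct tours).
Excess = 66 − 65 = 1.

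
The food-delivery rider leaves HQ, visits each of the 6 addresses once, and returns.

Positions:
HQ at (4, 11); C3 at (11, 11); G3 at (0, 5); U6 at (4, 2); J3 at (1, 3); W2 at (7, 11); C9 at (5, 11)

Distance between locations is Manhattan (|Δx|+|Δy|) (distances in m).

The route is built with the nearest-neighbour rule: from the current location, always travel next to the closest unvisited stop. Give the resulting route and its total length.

Nearest-neighbour total = 40 m; route HQ → C9 → W2 → C3 → U6 → J3 → G3 → HQ.

HQ → [C9:1 / W2:3 / C3:7 / U6:9 / G3:10 / J3:11] → C9 (1)
C9 → [W2:2 / C3:6 / U6:10 / G3:11 / J3:12] → W2 (2)
W2 → [C3:4 / U6:12 / G3:13 / J3:14] → C3 (4)
C3 → [U6:16 / G3:17 / J3:18] → U6 (16)
U6 → [J3:4 / G3:7] → J3 (4)
J3 → [G3:3] → G3 (3)
Return G3→HQ: 10.
Total = 1 + 2 + 4 + 16 + 4 + 3 + 10 = 40.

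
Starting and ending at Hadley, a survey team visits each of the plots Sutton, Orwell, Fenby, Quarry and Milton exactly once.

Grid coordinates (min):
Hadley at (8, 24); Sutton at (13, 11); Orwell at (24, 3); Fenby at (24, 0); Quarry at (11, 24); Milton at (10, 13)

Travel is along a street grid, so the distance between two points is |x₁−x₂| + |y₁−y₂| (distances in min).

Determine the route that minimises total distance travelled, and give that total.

With 5 stops there are 5!/2 = 60 distinct round trips (a route and its reverse cost the same).
Hadley - Sutton - Orwell - Fenby - Quarry - Milton - Hadley: 18+19+3+37+12+13 = 102
Hadley - Sutton - Orwell - Fenby - Milton - Quarry - Hadley: 18+19+3+27+12+3 = 82
Hadley - Sutton - Orwell - Quarry - Fenby - Milton - Hadley: 18+19+34+37+27+13 = 148
Hadley - Sutton - Orwell - Quarry - Milton - Fenby - Hadley: 18+19+34+12+27+40 = 150
Hadley - Sutton - Orwell - Milton - Fenby - Quarry - Hadley: 18+19+24+27+37+3 = 128
Hadley - Sutton - Orwell - Milton - Quarry - Fenby - Hadley: 18+19+24+12+37+40 = 150
Hadley - Sutton - Fenby - Orwell - Quarry - Milton - Hadley: 18+22+3+34+12+13 = 102
Hadley - Sutton - Fenby - Orwell - Milton - Quarry - Hadley: 18+22+3+24+12+3 = 82
Hadley - Sutton - Fenby - Quarry - Orwell - Milton - Hadley: 18+22+37+34+24+13 = 148
Hadley - Sutton - Fenby - Quarry - Milton - Orwell - Hadley: 18+22+37+12+24+37 = 150
Hadley - Sutton - Fenby - Milton - Orwell - Quarry - Hadley: 18+22+27+24+34+3 = 128
Hadley - Sutton - Fenby - Milton - Quarry - Orwell - Hadley: 18+22+27+12+34+37 = 150
Hadley - Sutton - Quarry - Orwell - Fenby - Milton - Hadley: 18+15+34+3+27+13 = 110
Hadley - Sutton - Quarry - Orwell - Milton - Fenby - Hadley: 18+15+34+24+27+40 = 158
… (46 more)
Hadley - Quarry - Sutton - Orwell - Fenby - Milton - Hadley: 3+15+19+3+27+13 = 80  ← best
The minimum is 80.
One optimal route: Hadley → Quarry → Sutton → Orwell → Fenby → Milton → Hadley (or its reverse).

80 min — the shortest possible round trip.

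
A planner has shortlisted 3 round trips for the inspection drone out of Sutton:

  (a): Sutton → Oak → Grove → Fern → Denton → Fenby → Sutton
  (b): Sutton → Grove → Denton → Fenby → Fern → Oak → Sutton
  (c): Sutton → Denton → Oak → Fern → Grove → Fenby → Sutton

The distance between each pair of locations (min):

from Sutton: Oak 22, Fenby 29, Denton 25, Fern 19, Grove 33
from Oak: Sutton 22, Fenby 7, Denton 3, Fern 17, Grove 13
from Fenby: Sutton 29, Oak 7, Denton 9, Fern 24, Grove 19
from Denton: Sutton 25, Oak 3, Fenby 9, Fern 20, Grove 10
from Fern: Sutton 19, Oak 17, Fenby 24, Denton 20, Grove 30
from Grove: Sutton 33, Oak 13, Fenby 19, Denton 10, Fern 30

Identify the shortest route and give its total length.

Shortest is (b), total 115 min.

(a): 22 + 13 + 30 + 20 + 9 + 29 = 123
(b): 33 + 10 + 9 + 24 + 17 + 22 = 115
(c): 25 + 3 + 17 + 30 + 19 + 29 = 123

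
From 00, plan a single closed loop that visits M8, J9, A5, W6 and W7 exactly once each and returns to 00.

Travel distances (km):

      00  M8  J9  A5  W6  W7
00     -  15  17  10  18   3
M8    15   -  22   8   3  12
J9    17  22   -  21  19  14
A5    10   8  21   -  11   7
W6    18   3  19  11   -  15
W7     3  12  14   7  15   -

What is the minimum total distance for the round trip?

57 km — the shortest possible round trip.

There are 60 distinct closed tours to check (reversals are equivalent).
00 → M8 → J9 → A5 → W6 → W7 → 00: 15+22+21+11+15+3 = 87
00 → M8 → J9 → A5 → W7 → W6 → 00: 15+22+21+7+15+18 = 98
00 → M8 → J9 → W6 → A5 → W7 → 00: 15+22+19+11+7+3 = 77
00 → M8 → J9 → W6 → W7 → A5 → 00: 15+22+19+15+7+10 = 88
00 → M8 → J9 → W7 → A5 → W6 → 00: 15+22+14+7+11+18 = 87
00 → M8 → J9 → W7 → W6 → A5 → 00: 15+22+14+15+11+10 = 87
00 → M8 → A5 → J9 → W6 → W7 → 00: 15+8+21+19+15+3 = 81
00 → M8 → A5 → J9 → W7 → W6 → 00: 15+8+21+14+15+18 = 91
00 → M8 → A5 → W6 → J9 → W7 → 00: 15+8+11+19+14+3 = 70
00 → M8 → A5 → W6 → W7 → J9 → 00: 15+8+11+15+14+17 = 80
00 → M8 → A5 → W7 → J9 → W6 → 00: 15+8+7+14+19+18 = 81
00 → M8 → A5 → W7 → W6 → J9 → 00: 15+8+7+15+19+17 = 81
00 → M8 → W6 → J9 → A5 → W7 → 00: 15+3+19+21+7+3 = 68
00 → M8 → W6 → J9 → W7 → A5 → 00: 15+3+19+14+7+10 = 68
… (46 more)
00 → J9 → W6 → M8 → A5 → W7 → 00: 17+19+3+8+7+3 = 57  ← best
The minimum is 57.
One optimal route: 00 → J9 → W6 → M8 → A5 → W7 → 00 (or its reverse).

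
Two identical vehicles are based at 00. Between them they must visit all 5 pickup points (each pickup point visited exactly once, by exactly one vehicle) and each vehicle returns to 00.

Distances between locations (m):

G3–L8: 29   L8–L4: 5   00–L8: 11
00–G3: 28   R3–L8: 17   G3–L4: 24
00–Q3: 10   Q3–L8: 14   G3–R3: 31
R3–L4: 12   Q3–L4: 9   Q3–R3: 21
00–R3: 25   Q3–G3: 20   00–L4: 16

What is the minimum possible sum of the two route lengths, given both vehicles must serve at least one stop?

Try each way of splitting the stops between the two vehicles (each non-empty) and, for each split, find the best tour for each vehicle:
  {Q3} + {G3, R3, L8, L4}: 20 + 87 = 107
  {G3} + {Q3, R3, L8, L4}: 56 + 59 = 115
  {Q3, G3} + {R3, L8, L4}: 58 + 53 = 111
  {R3} + {Q3, G3, L8, L4}: 50 + 70 = 120
  {Q3, R3} + {G3, L8, L4}: 56 + 68 = 124
  {G3, R3} + {Q3, L8, L4}: 84 + 35 = 119
  … (15 splits in total)
Best: vehicle 1 00 → Q3 → 00 = 20; vehicle 2 00 → G3 → R3 → L4 → L8 → 00 = 87; combined 107.

107 m — the smallest possible combined total.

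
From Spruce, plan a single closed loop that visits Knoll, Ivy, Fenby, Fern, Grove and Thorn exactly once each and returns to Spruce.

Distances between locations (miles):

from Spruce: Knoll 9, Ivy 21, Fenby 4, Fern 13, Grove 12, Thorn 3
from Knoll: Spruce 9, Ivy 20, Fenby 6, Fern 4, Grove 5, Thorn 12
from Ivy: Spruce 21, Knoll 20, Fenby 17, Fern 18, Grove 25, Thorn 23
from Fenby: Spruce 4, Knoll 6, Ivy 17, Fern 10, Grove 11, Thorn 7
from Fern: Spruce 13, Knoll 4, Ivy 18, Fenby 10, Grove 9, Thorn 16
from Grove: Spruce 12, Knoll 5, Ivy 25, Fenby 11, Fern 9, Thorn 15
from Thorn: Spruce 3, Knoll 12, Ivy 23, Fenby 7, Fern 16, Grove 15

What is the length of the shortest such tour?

There are 360 distinct closed tours to check (reversals are equivalent).
Spruce - Knoll - Ivy - Fenby - Fern - Grove - Thorn - Spruce: 9+20+17+10+9+15+3 = 83
Spruce - Knoll - Ivy - Fenby - Fern - Thorn - Grove - Spruce: 9+20+17+10+16+15+12 = 99
Spruce - Knoll - Ivy - Fenby - Grove - Fern - Thorn - Spruce: 9+20+17+11+9+16+3 = 85
Spruce - Knoll - Ivy - Fenby - Grove - Thorn - Fern - Spruce: 9+20+17+11+15+16+13 = 101
Spruce - Knoll - Ivy - Fenby - Thorn - Fern - Grove - Spruce: 9+20+17+7+16+9+12 = 90
Spruce - Knoll - Ivy - Fenby - Thorn - Grove - Fern - Spruce: 9+20+17+7+15+9+13 = 90
Spruce - Knoll - Ivy - Fern - Fenby - Grove - Thorn - Spruce: 9+20+18+10+11+15+3 = 86
Spruce - Knoll - Ivy - Fern - Fenby - Thorn - Grove - Spruce: 9+20+18+10+7+15+12 = 91
… (352 more)
Spruce - Fenby - Ivy - Fern - Knoll - Grove - Thorn - Spruce: 4+17+18+4+5+15+3 = 66  ← best
The minimum is 66.
One optimal route: Spruce → Fenby → Ivy → Fern → Knoll → Grove → Thorn → Spruce (or its reverse).

Minimum total distance: 66 miles.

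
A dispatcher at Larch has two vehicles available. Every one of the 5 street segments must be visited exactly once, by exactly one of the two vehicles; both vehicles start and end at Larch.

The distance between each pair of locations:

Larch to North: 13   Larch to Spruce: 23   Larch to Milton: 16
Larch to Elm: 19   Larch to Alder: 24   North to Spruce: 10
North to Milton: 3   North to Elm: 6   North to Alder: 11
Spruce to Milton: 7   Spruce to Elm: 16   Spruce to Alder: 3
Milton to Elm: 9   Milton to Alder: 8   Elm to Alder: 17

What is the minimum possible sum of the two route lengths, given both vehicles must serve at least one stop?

Check every non-empty split of the stops between the two vehicles; for each half take its own optimal tour:
  {North} + {Spruce, Milton, Elm, Alder}: 26 + 62 = 88
  {Spruce} + {North, Milton, Elm, Alder}: 46 + 60 = 106
  {North, Spruce} + {Milton, Elm, Alder}: 46 + 60 = 106
  {Milton} + {North, Spruce, Elm, Alder}: 32 + 62 = 94
  {North, Milton} + {Spruce, Elm, Alder}: 32 + 62 = 94
  {Spruce, Milton} + {North, Elm, Alder}: 46 + 60 = 106
  … (15 splits in total)
Best: vehicle 1 Larch → North → Larch = 26; vehicle 2 Larch → Spruce → Alder → Milton → Elm → Larch = 62; combined 88.

Minimum combined distance: 88.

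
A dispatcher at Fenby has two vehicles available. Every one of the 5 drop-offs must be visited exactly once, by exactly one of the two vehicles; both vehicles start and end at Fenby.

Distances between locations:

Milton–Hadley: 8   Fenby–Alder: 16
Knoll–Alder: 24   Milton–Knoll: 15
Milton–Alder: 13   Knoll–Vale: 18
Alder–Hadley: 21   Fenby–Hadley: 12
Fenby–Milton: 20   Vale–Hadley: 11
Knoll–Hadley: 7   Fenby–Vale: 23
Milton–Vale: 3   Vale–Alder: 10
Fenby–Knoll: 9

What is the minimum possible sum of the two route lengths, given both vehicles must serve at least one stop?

Minimum combined distance: 67.

Check every non-empty split of the stops between the two vehicles; for each half take its own optimal tour:
  {Milton} + {Knoll, Vale, Alder, Hadley}: 40 + 53 = 93
  {Knoll} + {Milton, Vale, Alder, Hadley}: 18 + 49 = 67
  {Milton, Knoll} + {Vale, Alder, Hadley}: 44 + 49 = 93
  {Vale} + {Milton, Knoll, Alder, Hadley}: 46 + 53 = 99
  {Milton, Vale} + {Knoll, Alder, Hadley}: 46 + 53 = 99
  {Knoll, Vale} + {Milton, Alder, Hadley}: 50 + 49 = 99
  … (15 splits in total)
Best: vehicle 1 Fenby → Knoll → Fenby = 18; vehicle 2 Fenby → Alder → Vale → Milton → Hadley → Fenby = 49; combined 67.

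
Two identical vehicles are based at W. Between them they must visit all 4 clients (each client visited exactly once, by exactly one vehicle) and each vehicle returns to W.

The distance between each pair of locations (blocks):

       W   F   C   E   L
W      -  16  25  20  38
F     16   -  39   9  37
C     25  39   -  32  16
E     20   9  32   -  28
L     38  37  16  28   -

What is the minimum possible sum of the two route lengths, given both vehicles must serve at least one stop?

There are 2^3 − 1 = 7 ways to divide the 4 stops into two non-empty groups. For each, the best each vehicle can do is its own shortest tour through its group:
  {F} + {C, E, L}: 32 + 89 = 121
  {C} + {F, E, L}: 50 + 91 = 141
  {F, C} + {E, L}: 80 + 86 = 166
  {E} + {F, C, L}: 40 + 94 = 134
  {F, E} + {C, L}: 45 + 79 = 124
  {C, E} + {F, L}: 77 + 91 = 168
  … (7 splits in total)
Best: vehicle 1 W → F → W = 32; vehicle 2 W → C → L → E → W = 89; combined 121.

Minimum combined distance: 121 blocks.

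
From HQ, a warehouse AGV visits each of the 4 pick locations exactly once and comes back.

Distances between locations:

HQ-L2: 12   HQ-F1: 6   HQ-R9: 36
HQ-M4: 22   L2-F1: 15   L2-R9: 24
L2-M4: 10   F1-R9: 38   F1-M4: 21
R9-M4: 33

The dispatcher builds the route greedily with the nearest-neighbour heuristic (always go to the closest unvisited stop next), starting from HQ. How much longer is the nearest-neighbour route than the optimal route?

From HQ: F1=6, L2=12, M4=22, R9=36 → choose F1 (6).
From F1: L2=15, M4=21, R9=38 → choose L2 (15).
From L2: M4=10, R9=24 → choose M4 (10).
From M4: R9=33 → choose R9 (33).
NN route HQ → F1 → L2 → M4 → R9 → HQ costs 100.
Optimal: HQ → L2 → R9 → M4 → F1 → HQ costs 96 (by enumerating all 12 distinct tours).
Excess = 100 − 96 = 4.

Excess over optimum: 4.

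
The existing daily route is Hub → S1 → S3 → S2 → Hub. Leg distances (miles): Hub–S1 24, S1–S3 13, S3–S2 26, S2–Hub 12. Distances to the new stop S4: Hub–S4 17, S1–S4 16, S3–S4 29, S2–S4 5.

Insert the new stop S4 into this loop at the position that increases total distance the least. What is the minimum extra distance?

Insertion cost between consecutive stops i–j is d(i,S4) + d(S4,j) − d(i,j):
  between Hub and S1: 17 + 16 − 24 = 9
  between S1 and S3: 16 + 29 − 13 = 32
  between S3 and S2: 29 + 5 − 26 = 8
  between S2 and Hub: 5 + 17 − 12 = 10
Cheapest insertion is between S3 and S2, adding 8.
New total = 75 + 8 = 83.

Adding 8 miles by placing S4 on the S3–S2 leg.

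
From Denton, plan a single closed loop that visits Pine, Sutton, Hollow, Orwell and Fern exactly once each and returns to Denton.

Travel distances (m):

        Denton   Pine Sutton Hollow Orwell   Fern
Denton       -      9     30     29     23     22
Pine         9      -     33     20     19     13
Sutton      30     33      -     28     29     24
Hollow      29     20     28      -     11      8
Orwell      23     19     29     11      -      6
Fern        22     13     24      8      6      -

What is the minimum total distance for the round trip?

Shortest round trip = 97 m.

There are 60 distinct closed tours to check (reversals are equivalent).
Denton - Pine - Sutton - Hollow - Orwell - Fern - Denton: 9+33+28+11+6+22 = 109
Denton - Pine - Sutton - Hollow - Fern - Orwell - Denton: 9+33+28+8+6+23 = 107
Denton - Pine - Sutton - Orwell - Hollow - Fern - Denton: 9+33+29+11+8+22 = 112
Denton - Pine - Sutton - Orwell - Fern - Hollow - Denton: 9+33+29+6+8+29 = 114
Denton - Pine - Sutton - Fern - Hollow - Orwell - Denton: 9+33+24+8+11+23 = 108
Denton - Pine - Sutton - Fern - Orwell - Hollow - Denton: 9+33+24+6+11+29 = 112
Denton - Pine - Hollow - Sutton - Orwell - Fern - Denton: 9+20+28+29+6+22 = 114
Denton - Pine - Hollow - Sutton - Fern - Orwell - Denton: 9+20+28+24+6+23 = 110
Denton - Pine - Hollow - Orwell - Sutton - Fern - Denton: 9+20+11+29+24+22 = 115
Denton - Pine - Hollow - Orwell - Fern - Sutton - Denton: 9+20+11+6+24+30 = 100
Denton - Pine - Hollow - Fern - Sutton - Orwell - Denton: 9+20+8+24+29+23 = 113
Denton - Pine - Hollow - Fern - Orwell - Sutton - Denton: 9+20+8+6+29+30 = 102
Denton - Pine - Orwell - Sutton - Hollow - Fern - Denton: 9+19+29+28+8+22 = 115
Denton - Pine - Orwell - Sutton - Fern - Hollow - Denton: 9+19+29+24+8+29 = 118
… (46 more)
Denton - Pine - Fern - Orwell - Hollow - Sutton - Denton: 9+13+6+11+28+30 = 97  ← best
The minimum is 97.
One optimal route: Denton → Pine → Fern → Orwell → Hollow → Sutton → Denton (or its reverse).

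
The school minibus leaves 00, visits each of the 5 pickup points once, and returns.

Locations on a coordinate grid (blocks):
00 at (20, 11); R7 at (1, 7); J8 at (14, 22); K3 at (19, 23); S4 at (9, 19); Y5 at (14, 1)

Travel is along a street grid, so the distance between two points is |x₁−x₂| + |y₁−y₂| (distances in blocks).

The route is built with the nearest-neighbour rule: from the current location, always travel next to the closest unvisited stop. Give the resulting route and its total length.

82 blocks along 00 → K3 → J8 → S4 → R7 → Y5 → 00.

At 00 the remaining stops are K3 13, Y5 16, J8 17, S4 19, R7 23; go to K3.
At K3 the remaining stops are J8 6, S4 14, Y5 27, R7 34; go to J8.
At J8 the remaining stops are S4 8, Y5 21, R7 28; go to S4.
At S4 the remaining stops are R7 20, Y5 23; go to R7.
At R7 the remaining stops are Y5 19; go to Y5.
Return Y5→00: 16.
Total = 13 + 6 + 8 + 20 + 19 + 16 = 82.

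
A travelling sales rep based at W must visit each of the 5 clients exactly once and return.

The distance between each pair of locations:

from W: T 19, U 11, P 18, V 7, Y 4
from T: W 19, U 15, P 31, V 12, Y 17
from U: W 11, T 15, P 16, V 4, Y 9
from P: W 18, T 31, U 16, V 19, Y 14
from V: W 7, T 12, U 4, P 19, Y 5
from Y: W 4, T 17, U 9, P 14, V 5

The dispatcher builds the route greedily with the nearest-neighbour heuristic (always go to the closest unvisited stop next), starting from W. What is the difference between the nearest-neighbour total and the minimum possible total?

From W: Y=4, V=7, U=11, P=18, T=19 → choose Y (4).
From Y: V=5, U=9, P=14, T=17 → choose V (5).
From V: U=4, T=12, P=19 → choose U (4).
From U: T=15, P=16 → choose T (15).
From T: P=31 → choose P (31).
NN route W → Y → V → U → T → P → W costs 77.
Optimal: W → V → T → U → P → Y → W costs 68 (by enumerating all 60 distinct tours).
Excess = 77 − 68 = 9.

The nearest-neighbour route is 9 longer than optimal.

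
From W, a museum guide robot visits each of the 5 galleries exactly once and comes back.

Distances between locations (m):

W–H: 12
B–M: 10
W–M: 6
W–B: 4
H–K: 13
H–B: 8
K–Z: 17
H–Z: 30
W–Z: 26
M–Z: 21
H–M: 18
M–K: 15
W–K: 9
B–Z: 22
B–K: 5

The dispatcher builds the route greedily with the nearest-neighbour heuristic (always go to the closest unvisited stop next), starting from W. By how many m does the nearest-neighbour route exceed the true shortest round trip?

W: B=4, M=6, K=9, H=12, Z=26 ⇒ B
B: K=5, H=8, M=10, Z=22 ⇒ K
K: H=13, M=15, Z=17 ⇒ H
H: M=18, Z=30 ⇒ M
M: Z=21 ⇒ Z
NN route W → B → K → H → M → Z → W costs 87.
Optimal: W → H → B → K → Z → M → W costs 69 (by enumerating all 60 distinct tours).
Excess = 87 − 69 = 18.

Excess over optimum: 18 m.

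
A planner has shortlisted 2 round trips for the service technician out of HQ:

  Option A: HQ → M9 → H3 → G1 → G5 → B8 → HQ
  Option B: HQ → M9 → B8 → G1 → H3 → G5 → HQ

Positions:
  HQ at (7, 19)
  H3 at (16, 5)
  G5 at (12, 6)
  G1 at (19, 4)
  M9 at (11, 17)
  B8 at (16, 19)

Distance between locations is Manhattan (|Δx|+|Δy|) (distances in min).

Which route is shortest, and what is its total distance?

58 min — Option B is the shortest.

Option A: 6 + 17 + 4 + 9 + 17 + 9 = 62
Option B: 6 + 7 + 18 + 4 + 5 + 18 = 58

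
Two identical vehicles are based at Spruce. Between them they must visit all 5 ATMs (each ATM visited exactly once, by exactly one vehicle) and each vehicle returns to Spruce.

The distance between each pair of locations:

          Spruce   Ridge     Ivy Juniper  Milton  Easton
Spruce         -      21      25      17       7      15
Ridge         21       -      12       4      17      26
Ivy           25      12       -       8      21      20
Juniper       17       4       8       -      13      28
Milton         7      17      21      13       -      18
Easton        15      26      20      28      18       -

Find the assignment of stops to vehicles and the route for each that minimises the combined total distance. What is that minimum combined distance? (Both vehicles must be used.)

Minimum combined distance: 82.

Check every non-empty split of the stops between the two vehicles; for each half take its own optimal tour:
  {Ridge} + {Ivy, Juniper, Milton, Easton}: 42 + 63 = 105
  {Ivy} + {Ridge, Juniper, Milton, Easton}: 50 + 65 = 115
  {Ridge, Ivy} + {Juniper, Milton, Easton}: 58 + 63 = 121
  {Juniper} + {Ridge, Ivy, Milton, Easton}: 34 + 71 = 105
  {Ridge, Juniper} + {Ivy, Milton, Easton}: 42 + 63 = 105
  {Ivy, Juniper} + {Ridge, Milton, Easton}: 50 + 65 = 115
  … (15 splits in total)
  {Milton} + {Ridge, Ivy, Juniper, Easton}: 14 + 68 = 82  ← best
Best: vehicle 1 Spruce → Milton → Spruce = 14; vehicle 2 Spruce → Ridge → Juniper → Ivy → Easton → Spruce = 68; combined 82.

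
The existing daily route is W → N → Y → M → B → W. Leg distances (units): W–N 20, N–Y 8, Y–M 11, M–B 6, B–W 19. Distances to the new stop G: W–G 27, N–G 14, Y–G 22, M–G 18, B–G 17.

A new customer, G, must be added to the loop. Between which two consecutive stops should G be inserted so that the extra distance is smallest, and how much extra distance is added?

+21 — insert G between W and N.

Insertion cost between consecutive stops i–j is d(i,G) + d(G,j) − d(i,j):
  between W and N: 27 + 14 − 20 = 21
  between N and Y: 14 + 22 − 8 = 28
  between Y and M: 22 + 18 − 11 = 29
  between M and B: 18 + 17 − 6 = 29
  between B and W: 17 + 27 − 19 = 25
Cheapest insertion is between W and N, adding 21.
New total = 64 + 21 = 85.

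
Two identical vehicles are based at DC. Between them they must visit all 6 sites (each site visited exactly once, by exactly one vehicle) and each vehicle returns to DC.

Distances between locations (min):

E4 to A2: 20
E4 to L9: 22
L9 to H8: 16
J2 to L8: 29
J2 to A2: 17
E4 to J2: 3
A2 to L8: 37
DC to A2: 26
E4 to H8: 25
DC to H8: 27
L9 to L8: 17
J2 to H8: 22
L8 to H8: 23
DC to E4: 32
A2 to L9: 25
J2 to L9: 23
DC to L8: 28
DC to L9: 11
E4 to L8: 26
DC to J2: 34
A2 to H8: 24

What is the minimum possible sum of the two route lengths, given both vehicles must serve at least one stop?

Minimum combined distance: 144 min.

Try each way of splitting the stops between the two vehicles (each non-empty) and, for each split, find the best tour for each vehicle:
  {E4} + {J2, A2, L9, L8, H8}: 64 + 116 = 180
  {J2} + {E4, A2, L9, L8, H8}: 68 + 122 = 190
  {E4, J2} + {A2, L9, L8, H8}: 69 + 101 = 170
  {A2} + {E4, J2, L9, L8, H8}: 52 + 106 = 158
  {E4, A2} + {J2, L9, L8, H8}: 78 + 106 = 184
  {J2, A2} + {E4, L9, L8, H8}: 77 + 106 = 183
  … (31 splits in total)
  {L9} + {E4, J2, A2, L8, H8}: 22 + 122 = 144  ← best
Best: vehicle 1 DC → L9 → DC = 22; vehicle 2 DC → A2 → E4 → J2 → H8 → L8 → DC = 122; combined 144.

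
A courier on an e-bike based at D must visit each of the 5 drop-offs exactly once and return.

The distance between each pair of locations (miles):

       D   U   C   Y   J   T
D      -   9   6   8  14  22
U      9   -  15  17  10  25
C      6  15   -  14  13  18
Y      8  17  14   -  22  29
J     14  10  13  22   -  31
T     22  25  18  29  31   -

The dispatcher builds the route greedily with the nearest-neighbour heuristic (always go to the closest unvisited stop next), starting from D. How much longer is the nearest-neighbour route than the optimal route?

The nearest-neighbour route is 10 miles longer than optimal.

From D: C=6, Y=8, U=9, J=14, T=22 → choose C (6).
From C: J=13, Y=14, U=15, T=18 → choose J (13).
From J: U=10, Y=22, T=31 → choose U (10).
From U: Y=17, T=25 → choose Y (17).
From Y: T=29 → choose T (29).
NN route D → C → J → U → Y → T → D costs 97.
Optimal: D → U → J → C → T → Y → D costs 87 (by enumerating all 60 distinct tours).
Excess = 97 − 87 = 10.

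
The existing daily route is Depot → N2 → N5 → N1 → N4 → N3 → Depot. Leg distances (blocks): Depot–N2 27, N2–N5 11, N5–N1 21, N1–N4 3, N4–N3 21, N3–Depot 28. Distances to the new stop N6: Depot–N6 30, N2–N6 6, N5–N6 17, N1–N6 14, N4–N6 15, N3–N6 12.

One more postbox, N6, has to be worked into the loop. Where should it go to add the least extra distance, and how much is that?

Adding 6 blocks by placing N6 on the N4–N3 leg.

Insertion cost between consecutive stops i–j is d(i,N6) + d(N6,j) − d(i,j):
  between Depot and N2: 30 + 6 − 27 = 9
  between N2 and N5: 6 + 17 − 11 = 12
  between N5 and N1: 17 + 14 − 21 = 10
  between N1 and N4: 14 + 15 − 3 = 26
  between N4 and N3: 15 + 12 − 21 = 6
  between N3 and Depot: 12 + 30 − 28 = 14
Cheapest insertion is between N4 and N3, adding 6.
New total = 111 + 6 = 117.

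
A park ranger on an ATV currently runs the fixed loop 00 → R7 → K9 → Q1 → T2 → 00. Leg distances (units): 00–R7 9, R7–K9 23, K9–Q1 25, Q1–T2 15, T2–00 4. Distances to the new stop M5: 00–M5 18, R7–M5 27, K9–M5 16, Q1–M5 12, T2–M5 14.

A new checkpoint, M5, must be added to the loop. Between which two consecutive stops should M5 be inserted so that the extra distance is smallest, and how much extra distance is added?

Insertion cost between consecutive stops i–j is d(i,M5) + d(M5,j) − d(i,j):
  between 00 and R7: 18 + 27 − 9 = 36
  between R7 and K9: 27 + 16 − 23 = 20
  between K9 and Q1: 16 + 12 − 25 = 3
  between Q1 and T2: 12 + 14 − 15 = 11
  between T2 and 00: 14 + 18 − 4 = 28
Cheapest insertion is between K9 and Q1, adding 3.
New total = 76 + 3 = 79.

Minimum extra distance: 3, inserting M5 between K9 and Q1.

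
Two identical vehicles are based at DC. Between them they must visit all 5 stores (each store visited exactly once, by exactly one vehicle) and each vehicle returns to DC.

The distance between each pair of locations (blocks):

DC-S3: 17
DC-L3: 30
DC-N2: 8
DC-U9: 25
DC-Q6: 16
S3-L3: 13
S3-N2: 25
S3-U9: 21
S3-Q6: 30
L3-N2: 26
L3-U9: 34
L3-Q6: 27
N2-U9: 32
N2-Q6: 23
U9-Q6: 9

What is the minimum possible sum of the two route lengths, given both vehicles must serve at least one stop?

105 blocks — the smallest possible combined total.

Check every non-empty split of the stops between the two vehicles; for each half take its own optimal tour:
  {S3} + {L3, N2, U9, Q6}: 34 + 93 = 127
  {L3} + {S3, N2, U9, Q6}: 60 + 78 = 138
  {S3, L3} + {N2, U9, Q6}: 60 + 65 = 125
  {N2} + {S3, L3, U9, Q6}: 16 + 89 = 105
  {S3, N2} + {L3, U9, Q6}: 50 + 89 = 139
  {L3, N2} + {S3, U9, Q6}: 64 + 63 = 127
  … (15 splits in total)
Best: vehicle 1 DC → N2 → DC = 16; vehicle 2 DC → S3 → L3 → U9 → Q6 → DC = 89; combined 105.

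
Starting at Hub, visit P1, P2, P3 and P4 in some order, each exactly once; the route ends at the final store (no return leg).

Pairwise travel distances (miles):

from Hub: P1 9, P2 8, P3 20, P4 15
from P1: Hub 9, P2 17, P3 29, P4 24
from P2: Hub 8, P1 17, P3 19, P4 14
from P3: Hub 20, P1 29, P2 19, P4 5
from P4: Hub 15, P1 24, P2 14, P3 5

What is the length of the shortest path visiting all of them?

Minimum one-way distance = 45 miles.

There are 4! = 24 possible orderings.
Hub - P1 - P2 - P3 - P4: 9+17+19+5 = 50
Hub - P1 - P2 - P4 - P3: 9+17+14+5 = 45
Hub - P1 - P3 - P2 - P4: 9+29+19+14 = 71
Hub - P1 - P3 - P4 - P2: 9+29+5+14 = 57
Hub - P1 - P4 - P2 - P3: 9+24+14+19 = 66
Hub - P1 - P4 - P3 - P2: 9+24+5+19 = 57
Hub - P2 - P1 - P3 - P4: 8+17+29+5 = 59
Hub - P2 - P1 - P4 - P3: 8+17+24+5 = 54
Hub - P2 - P3 - P1 - P4: 8+19+29+24 = 80
Hub - P2 - P3 - P4 - P1: 8+19+5+24 = 56
Hub - P2 - P4 - P1 - P3: 8+14+24+29 = 75
Hub - P2 - P4 - P3 - P1: 8+14+5+29 = 56
Hub - P3 - P1 - P2 - P4: 20+29+17+14 = 80
Hub - P3 - P1 - P4 - P2: 20+29+24+14 = 87
… (10 more)
The minimum is 45.
One shortest path: Hub → P1 → P2 → P4 → P3.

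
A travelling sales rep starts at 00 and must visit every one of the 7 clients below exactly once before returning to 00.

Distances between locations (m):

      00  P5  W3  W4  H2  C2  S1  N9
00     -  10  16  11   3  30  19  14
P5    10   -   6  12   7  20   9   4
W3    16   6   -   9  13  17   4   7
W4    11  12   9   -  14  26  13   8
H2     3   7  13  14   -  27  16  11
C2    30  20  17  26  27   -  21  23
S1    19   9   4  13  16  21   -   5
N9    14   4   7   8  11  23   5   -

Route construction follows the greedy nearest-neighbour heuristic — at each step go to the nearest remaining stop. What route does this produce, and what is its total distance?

00 → [H2:3 / P5:10 / W4:11 / N9:14 / W3:16 / S1:19 / C2:30] → H2 (3)
H2 → [P5:7 / N9:11 / W3:13 / W4:14 / S1:16 / C2:27] → P5 (7)
P5 → [N9:4 / W3:6 / S1:9 / W4:12 / C2:20] → N9 (4)
N9 → [S1:5 / W3:7 / W4:8 / C2:23] → S1 (5)
S1 → [W3:4 / W4:13 / C2:21] → W3 (4)
W3 → [W4:9 / C2:17] → W4 (9)
W4 → [C2:26] → C2 (26)
Return C2→00: 30.
Total = 3 + 7 + 4 + 5 + 4 + 9 + 26 + 30 = 88.

Total distance 88 m via the nearest-neighbour route 00 → H2 → P5 → N9 → S1 → W3 → W4 → C2 → 00.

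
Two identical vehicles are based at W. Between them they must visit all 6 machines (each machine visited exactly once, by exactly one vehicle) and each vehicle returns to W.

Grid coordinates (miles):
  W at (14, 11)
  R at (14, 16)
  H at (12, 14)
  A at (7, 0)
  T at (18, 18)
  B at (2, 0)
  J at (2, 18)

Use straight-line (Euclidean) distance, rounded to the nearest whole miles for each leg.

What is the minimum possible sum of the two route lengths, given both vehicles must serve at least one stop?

Minimum combined distance: 68 miles.

Try each way of splitting the stops between the two vehicles (each non-empty) and, for each split, find the best tour for each vehicle:
  {R} + {H, A, T, B, J}: 10 + 62 = 72
  {H} + {R, A, T, B, J}: 8 + 60 = 68
  {R, H} + {A, T, B, J}: 12 + 60 = 72
  {A} + {R, H, T, B, J}: 26 + 60 = 86
  {R, A} + {H, T, B, J}: 35 + 60 = 95
  {H, A} + {R, T, B, J}: 32 + 58 = 90
  … (31 splits in total)
Best: vehicle 1 W → H → W = 8; vehicle 2 W → A → B → J → R → T → W = 60; combined 68.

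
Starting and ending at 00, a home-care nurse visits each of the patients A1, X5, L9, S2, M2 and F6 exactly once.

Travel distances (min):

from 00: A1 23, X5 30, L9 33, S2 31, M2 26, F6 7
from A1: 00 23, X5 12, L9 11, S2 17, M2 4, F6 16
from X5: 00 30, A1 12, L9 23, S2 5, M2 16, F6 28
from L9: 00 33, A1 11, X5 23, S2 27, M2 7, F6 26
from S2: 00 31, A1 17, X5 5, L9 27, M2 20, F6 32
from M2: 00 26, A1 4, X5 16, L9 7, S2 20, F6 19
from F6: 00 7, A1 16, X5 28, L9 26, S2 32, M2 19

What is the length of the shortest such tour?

With 6 stops there are 6!/2 = 360 distinct round trips (a route and its reverse cost the same).
00 → A1 → X5 → L9 → S2 → M2 → F6 → 00: 23+12+23+27+20+19+7 = 131
00 → A1 → X5 → L9 → S2 → F6 → M2 → 00: 23+12+23+27+32+19+26 = 162
00 → A1 → X5 → L9 → M2 → S2 → F6 → 00: 23+12+23+7+20+32+7 = 124
00 → A1 → X5 → L9 → M2 → F6 → S2 → 00: 23+12+23+7+19+32+31 = 147
00 → A1 → X5 → L9 → F6 → S2 → M2 → 00: 23+12+23+26+32+20+26 = 162
00 → A1 → X5 → L9 → F6 → M2 → S2 → 00: 23+12+23+26+19+20+31 = 154
00 → A1 → X5 → S2 → L9 → M2 → F6 → 00: 23+12+5+27+7+19+7 = 100
00 → A1 → X5 → S2 → L9 → F6 → M2 → 00: 23+12+5+27+26+19+26 = 138
… (352 more)
00 → S2 → X5 → A1 → L9 → M2 → F6 → 00: 31+5+12+11+7+19+7 = 92  ← best
The minimum is 92.
One optimal route: 00 → S2 → X5 → A1 → L9 → M2 → F6 → 00 (or its reverse).

Minimum total distance: 92 min.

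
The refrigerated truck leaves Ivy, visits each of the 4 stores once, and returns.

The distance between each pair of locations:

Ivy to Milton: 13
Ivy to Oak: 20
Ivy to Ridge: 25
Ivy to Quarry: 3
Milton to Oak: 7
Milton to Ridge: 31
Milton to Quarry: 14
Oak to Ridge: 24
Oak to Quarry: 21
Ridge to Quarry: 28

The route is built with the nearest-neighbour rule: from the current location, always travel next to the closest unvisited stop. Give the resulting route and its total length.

Total distance 73 via the nearest-neighbour route Ivy → Quarry → Milton → Oak → Ridge → Ivy.

At Ivy the remaining stops are Quarry 3, Milton 13, Oak 20, Ridge 25; go to Quarry.
At Quarry the remaining stops are Milton 14, Oak 21, Ridge 28; go to Milton.
At Milton the remaining stops are Oak 7, Ridge 31; go to Oak.
At Oak the remaining stops are Ridge 24; go to Ridge.
Return Ridge→Ivy: 25.
Total = 3 + 14 + 7 + 24 + 25 = 73.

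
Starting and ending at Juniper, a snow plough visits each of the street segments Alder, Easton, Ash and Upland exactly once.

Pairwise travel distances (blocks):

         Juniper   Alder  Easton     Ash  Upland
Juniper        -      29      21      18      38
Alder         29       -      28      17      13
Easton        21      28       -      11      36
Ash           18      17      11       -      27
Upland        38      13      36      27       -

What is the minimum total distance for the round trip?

There are 12 distinct closed tours to check (reversals are equivalent).
Juniper→Alder→Easton→Ash→Upland→Juniper: 29+28+11+27+38 = 133
Juniper→Alder→Easton→Upland→Ash→Juniper: 29+28+36+27+18 = 138
Juniper→Alder→Ash→Easton→Upland→Juniper: 29+17+11+36+38 = 131
Juniper→Alder→Ash→Upland→Easton→Juniper: 29+17+27+36+21 = 130
Juniper→Alder→Upland→Easton→Ash→Juniper: 29+13+36+11+18 = 107
Juniper→Alder→Upland→Ash→Easton→Juniper: 29+13+27+11+21 = 101
Juniper→Easton→Alder→Ash→Upland→Juniper: 21+28+17+27+38 = 131
Juniper→Easton→Alder→Upland→Ash→Juniper: 21+28+13+27+18 = 107
Juniper→Easton→Ash→Alder→Upland→Juniper: 21+11+17+13+38 = 100
Juniper→Easton→Upland→Alder→Ash→Juniper: 21+36+13+17+18 = 105
Juniper→Ash→Alder→Easton→Upland→Juniper: 18+17+28+36+38 = 137
Juniper→Ash→Easton→Alder→Upland→Juniper: 18+11+28+13+38 = 108
The minimum is 100.
One optimal route: Juniper → Easton → Ash → Alder → Upland → Juniper (or its reverse).

100 blocks — the shortest possible round trip.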